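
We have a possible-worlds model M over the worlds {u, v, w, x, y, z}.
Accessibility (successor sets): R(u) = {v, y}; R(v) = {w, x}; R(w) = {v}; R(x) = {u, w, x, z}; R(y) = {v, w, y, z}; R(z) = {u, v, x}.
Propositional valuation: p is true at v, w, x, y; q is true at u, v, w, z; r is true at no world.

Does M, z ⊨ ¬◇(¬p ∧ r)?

Yes

At z: ◇(¬p ∧ r) is false, so ¬◇(¬p ∧ r) is true.
  At z: ◇(¬p ∧ r) requires ¬p ∧ r at some successor in {u, v, x}.
    At u: ¬p ∧ r is false.
    At v: ¬p ∧ r is false.
    At x: ¬p ∧ r is false.
  So ◇(¬p ∧ r) is false at z.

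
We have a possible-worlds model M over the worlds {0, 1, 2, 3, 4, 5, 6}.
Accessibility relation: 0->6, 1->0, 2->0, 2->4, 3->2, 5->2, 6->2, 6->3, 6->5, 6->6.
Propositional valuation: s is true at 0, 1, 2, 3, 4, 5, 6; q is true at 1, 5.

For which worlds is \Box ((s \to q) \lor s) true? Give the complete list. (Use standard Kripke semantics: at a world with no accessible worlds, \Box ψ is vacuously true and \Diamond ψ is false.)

Let φ = \Box ((s \to q) \lor s). Evaluate φ at each world:
  0 (successors {6}): φ is true.
  1 (successors {0}): φ is true.
  2 (successors {0, 4}): φ is true.
  3 (successors {2}): φ is true.
  4 (successors ∅): φ is true.
  5 (successors {2}): φ is true.
  6 (successors {2, 3, 5, 6}): φ is true.
For instance, at 0:
  At 0: \Box ((s \to q) \lor s) requires (s \to q) \lor s at every successor {6}.
    At 6: (s \to q) \lor s is true.
  So \Box ((s \to q) \lor s) is true at 0.
Satisfying worlds: {0, 1, 2, 3, 4, 5, 6}

0, 1, 2, 3, 4, 5, 6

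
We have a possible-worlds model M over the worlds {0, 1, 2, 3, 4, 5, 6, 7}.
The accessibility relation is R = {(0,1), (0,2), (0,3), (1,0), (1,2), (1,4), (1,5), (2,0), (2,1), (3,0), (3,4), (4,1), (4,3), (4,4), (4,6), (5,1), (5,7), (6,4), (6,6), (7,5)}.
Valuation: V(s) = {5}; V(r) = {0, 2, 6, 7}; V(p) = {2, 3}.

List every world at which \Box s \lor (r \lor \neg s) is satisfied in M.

0, 1, 2, 3, 4, 6, 7

Recall that \Box ψ holds at a world iff ψ holds at every accessible world, and \Diamond ψ holds iff ψ holds at some accessible world.
Let φ = \Box s \lor (r \lor \neg s). Evaluate φ at each world:
  0 (successors {1, 2, 3}): φ is true.
  1 (successors {0, 2, 4, 5}): φ is true.
  2 (successors {0, 1}): φ is true.
  3 (successors {0, 4}): φ is true.
  4 (successors {1, 3, 4, 6}): φ is true.
  5 (successors {1, 7}): φ is false.
  6 (successors {4, 6}): φ is true.
  7 (successors {5}): φ is true.
For instance, at 5:
  At 5: \Box s is false, r \lor \neg s is false, so \Box s \lor (r \lor \neg s) is false.
    At 5: \Box s requires s at every successor {1, 7}.
      s fails at 1, so \Box s is false at 5.
Satisfying worlds: {0, 1, 2, 3, 4, 6, 7}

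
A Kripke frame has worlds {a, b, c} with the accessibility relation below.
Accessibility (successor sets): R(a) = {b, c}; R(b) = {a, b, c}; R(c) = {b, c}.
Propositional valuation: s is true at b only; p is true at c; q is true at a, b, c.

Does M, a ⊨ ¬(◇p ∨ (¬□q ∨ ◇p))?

At a: ◇p ∨ (¬□q ∨ ◇p) is true, so ¬(◇p ∨ (¬□q ∨ ◇p)) is false.
  At a: ◇p is true, ¬□q ∨ ◇p is true, so ◇p ∨ (¬□q ∨ ◇p) is true.
    At a: ◇p requires p at some successor in {b, c}.
      p holds at c, so ◇p is true at a.
    At a: ¬□q is false, ◇p is true, so ¬□q ∨ ◇p is true.
      At a: □q is true, so ¬□q is false.
      At a: ◇p requires p at some successor in {b, c}.
        p holds at c, so ◇p is true at a.

No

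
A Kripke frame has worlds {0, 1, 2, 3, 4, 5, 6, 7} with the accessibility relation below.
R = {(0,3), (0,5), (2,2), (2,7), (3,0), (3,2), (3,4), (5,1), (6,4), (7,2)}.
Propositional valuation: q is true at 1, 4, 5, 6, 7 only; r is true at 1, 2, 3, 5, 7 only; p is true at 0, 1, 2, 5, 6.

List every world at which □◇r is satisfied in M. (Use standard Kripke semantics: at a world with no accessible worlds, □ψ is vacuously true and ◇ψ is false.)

0, 1, 2, 4, 7

Let φ = □◇r. Evaluate φ at each world:
  0 (successors {3, 5}): φ is true.
  1 (successors ∅): φ is true.
  2 (successors {2, 7}): φ is true.
  3 (successors {0, 2, 4}): φ is false.
  4 (successors ∅): φ is true.
  5 (successors {1}): φ is false.
  6 (successors {4}): φ is false.
  7 (successors {2}): φ is true.
For instance, at 3:
  At 3: □◇r requires ◇r at every successor {0, 2, 4}.
    ◇r fails at 4, so □◇r is false at 3.
      At 4: no accessible worlds, so ◇r is false.
Satisfying worlds: {0, 1, 2, 4, 7}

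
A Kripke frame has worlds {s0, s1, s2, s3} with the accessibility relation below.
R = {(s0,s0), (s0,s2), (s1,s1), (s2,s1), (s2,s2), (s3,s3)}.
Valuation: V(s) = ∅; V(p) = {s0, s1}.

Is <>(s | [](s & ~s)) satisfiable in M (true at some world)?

No

Recall that []ψ holds at a world iff ψ holds at every accessible world, and <>ψ holds iff ψ holds at some accessible world.
Let φ = <>(s | [](s & ~s)). Evaluate φ at each world:
  s0 (successors {s0, s2}): φ is false.
  s1 (successors {s1}): φ is false.
  s2 (successors {s1, s2}): φ is false.
  s3 (successors {s3}): φ is false.
For instance, at s3:
  At s3: <>(s | [](s & ~s)) requires s | [](s & ~s) at some successor in {s3}.
    At s3: s | [](s & ~s) is false.
  So <>(s | [](s & ~s)) is false at s3.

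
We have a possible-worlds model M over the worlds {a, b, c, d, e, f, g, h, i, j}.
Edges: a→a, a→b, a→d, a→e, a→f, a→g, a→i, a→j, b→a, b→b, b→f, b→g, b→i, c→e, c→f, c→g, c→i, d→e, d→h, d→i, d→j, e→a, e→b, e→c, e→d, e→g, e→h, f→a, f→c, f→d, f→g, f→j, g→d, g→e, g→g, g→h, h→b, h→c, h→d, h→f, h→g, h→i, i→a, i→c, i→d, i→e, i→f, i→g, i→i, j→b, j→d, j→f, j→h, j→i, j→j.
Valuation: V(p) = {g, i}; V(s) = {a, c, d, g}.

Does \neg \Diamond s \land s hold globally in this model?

Recall that \Diamond ψ holds at a world iff ψ holds at some accessible world.
Let φ = \neg \Diamond s \land s. Evaluate φ at each world:
  a (successors {a, b, d, e, f, g, i, j}): φ is false.
  b (successors {a, b, f, g, i}): φ is false.
  c (successors {e, f, g, i}): φ is false.
  d (successors {e, h, i, j}): φ is true.
  e (successors {a, b, c, d, g, h}): φ is false.
  f (successors {a, c, d, g, j}): φ is false.
  g (successors {d, e, g, h}): φ is false.
  h (successors {b, c, d, f, g, i}): φ is false.
  i (successors {a, c, d, e, f, g, i}): φ is false.
  j (successors {b, d, f, h, i, j}): φ is false.
Detail at a (counterexample):
  At a: \neg \Diamond s is false, s is true, so \neg \Diamond s \land s is false.
    At a: \Diamond s is true, so \neg \Diamond s is false.
      At a: \Diamond s requires s at some successor in {a, b, d, e, f, g, i, j}.
        s holds at a, so \Diamond s is true at a.

No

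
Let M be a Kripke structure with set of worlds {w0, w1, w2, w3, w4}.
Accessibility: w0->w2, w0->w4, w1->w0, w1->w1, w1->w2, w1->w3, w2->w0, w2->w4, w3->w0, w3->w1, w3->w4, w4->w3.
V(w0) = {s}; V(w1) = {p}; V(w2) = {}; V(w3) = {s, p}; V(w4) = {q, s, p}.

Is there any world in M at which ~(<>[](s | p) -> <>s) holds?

Let φ = ~(<>[](s | p) -> <>s). Evaluate φ at each world:
  w0 (successors {w2, w4}): φ is false.
  w1 (successors {w0, w1, w2, w3}): φ is false.
  w2 (successors {w0, w4}): φ is false.
  w3 (successors {w0, w1, w4}): φ is false.
  w4 (successors {w3}): φ is false.
For instance, at w3:
  At w3: <>[](s | p) -> <>s is true, so ~(<>[](s | p) -> <>s) is false.
    At w3: <>[](s | p) is true, <>s is true, so <>[](s | p) -> <>s is true.
      At w3: <>[](s | p) requires [](s | p) at some successor in {w0, w1, w4}.
        [](s | p) holds at w4, so <>[](s | p) is true at w3.
      At w3: <>s requires s at some successor in {w0, w1, w4}.
        s holds at w0, so <>s is true at w3.

No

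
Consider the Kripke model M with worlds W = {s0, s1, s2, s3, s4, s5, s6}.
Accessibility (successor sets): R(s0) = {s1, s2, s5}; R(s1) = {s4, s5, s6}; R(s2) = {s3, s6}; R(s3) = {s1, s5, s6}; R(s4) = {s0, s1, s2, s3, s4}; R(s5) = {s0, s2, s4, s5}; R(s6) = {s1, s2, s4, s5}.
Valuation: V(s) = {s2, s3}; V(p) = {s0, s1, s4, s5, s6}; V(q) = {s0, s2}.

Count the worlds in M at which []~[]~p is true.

7

Let φ = []~[]~p. Evaluate φ at each world:
  s0 (successors {s1, s2, s5}): φ is true.
  s1 (successors {s4, s5, s6}): φ is true.
  s2 (successors {s3, s6}): φ is true.
  s3 (successors {s1, s5, s6}): φ is true.
  s4 (successors {s0, s1, s2, s3, s4}): φ is true.
  s5 (successors {s0, s2, s4, s5}): φ is true.
  s6 (successors {s1, s2, s4, s5}): φ is true.
For instance, at s4:
  At s4: []~[]~p requires ~[]~p at every successor {s0, s1, s2, s3, s4}.
    At s0: ~[]~p is true.
    At s1: ~[]~p is true.
    At s2: ~[]~p is true.
    At s3: ~[]~p is true.
    At s4: ~[]~p is true.
  So []~[]~p is true at s4.
Satisfying worlds: {s0, s1, s2, s3, s4, s5, s6}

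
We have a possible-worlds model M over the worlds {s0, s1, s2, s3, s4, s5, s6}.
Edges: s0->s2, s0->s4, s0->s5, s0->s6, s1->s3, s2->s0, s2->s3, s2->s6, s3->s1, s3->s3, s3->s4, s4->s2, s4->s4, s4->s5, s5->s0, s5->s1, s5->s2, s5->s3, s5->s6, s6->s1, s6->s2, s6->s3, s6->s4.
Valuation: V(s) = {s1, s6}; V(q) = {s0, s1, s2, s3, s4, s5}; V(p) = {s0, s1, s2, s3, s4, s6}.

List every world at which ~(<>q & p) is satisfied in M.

Let φ = ~(<>q & p). Evaluate φ at each world:
  s0 (successors {s2, s4, s5, s6}): φ is false.
  s1 (successors {s3}): φ is false.
  s2 (successors {s0, s3, s6}): φ is false.
  s3 (successors {s1, s3, s4}): φ is false.
  s4 (successors {s2, s4, s5}): φ is false.
  s5 (successors {s0, s1, s2, s3, s6}): φ is true.
  s6 (successors {s1, s2, s3, s4}): φ is false.
For instance, at s6:
  At s6: <>q & p is true, so ~(<>q & p) is false.
    At s6: <>q is true, p is true, so <>q & p is true.
      At s6: <>q requires q at some successor in {s1, s2, s3, s4}.
        q holds at s1, so <>q is true at s6.
Satisfying worlds: {s5}

s5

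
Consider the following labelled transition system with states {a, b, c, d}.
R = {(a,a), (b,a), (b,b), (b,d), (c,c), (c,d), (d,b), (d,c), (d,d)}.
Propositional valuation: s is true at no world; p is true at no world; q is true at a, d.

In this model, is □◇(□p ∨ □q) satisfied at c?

At c: □◇(□p ∨ □q) requires ◇(□p ∨ □q) at every successor {c, d}.
  ◇(□p ∨ □q) fails at c, so □◇(□p ∨ □q) is false at c.
    At c: ◇(□p ∨ □q) requires □p ∨ □q at some successor in {c, d}.
      At c: □p ∨ □q is false.
      At d: □p ∨ □q is false.
    So ◇(□p ∨ □q) is false at c.

No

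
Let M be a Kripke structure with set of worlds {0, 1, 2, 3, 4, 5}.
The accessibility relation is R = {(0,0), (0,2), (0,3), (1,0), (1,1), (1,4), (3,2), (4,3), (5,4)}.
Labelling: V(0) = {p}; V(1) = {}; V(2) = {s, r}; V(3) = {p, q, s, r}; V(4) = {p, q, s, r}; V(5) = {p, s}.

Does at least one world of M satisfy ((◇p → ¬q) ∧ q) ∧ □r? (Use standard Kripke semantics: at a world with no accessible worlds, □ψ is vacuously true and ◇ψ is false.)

Yes

Recall that □ψ holds at a world iff ψ holds at every accessible world, and ◇ψ holds iff ψ holds at some accessible world.
Let φ = ((◇p → ¬q) ∧ q) ∧ □r. Evaluate φ at each world:
  0 (successors {0, 2, 3}): φ is false.
  1 (successors {0, 1, 4}): φ is false.
  2 (successors ∅): φ is false.
  3 (successors {2}): φ is true.
  4 (successors {3}): φ is false.
  5 (successors {4}): φ is false.
Detail at 3 (witness):
  At 3: (◇p → ¬q) ∧ q is true, □r is true, so ((◇p → ¬q) ∧ q) ∧ □r is true.
    At 3: ◇p → ¬q is true, q is true, so (◇p → ¬q) ∧ q is true.
      At 3: ◇p is false, ¬q is false, so ◇p → ¬q is true.
    At 3: □r requires r at every successor {2}.
      At 2: r is true.
    So □r is true at 3.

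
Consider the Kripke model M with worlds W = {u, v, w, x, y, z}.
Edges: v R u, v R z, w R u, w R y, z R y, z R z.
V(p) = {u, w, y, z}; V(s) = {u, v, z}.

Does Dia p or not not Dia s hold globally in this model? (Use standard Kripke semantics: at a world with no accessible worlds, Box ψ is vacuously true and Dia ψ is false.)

No

Let φ = Dia p or not not Dia s. Evaluate φ at each world:
  u (successors ∅): φ is false.
  v (successors {u, z}): φ is true.
  w (successors {u, y}): φ is true.
  x (successors ∅): φ is false.
  y (successors ∅): φ is false.
  z (successors {y, z}): φ is true.
Detail at u (counterexample):
  At u: Dia p is false, not not Dia s is false, so Dia p or not not Dia s is false.
    At u: no accessible worlds, so Dia p is false.
    At u: not Dia s is true, so not not Dia s is false.
      At u: Dia s is false, so not Dia s is true.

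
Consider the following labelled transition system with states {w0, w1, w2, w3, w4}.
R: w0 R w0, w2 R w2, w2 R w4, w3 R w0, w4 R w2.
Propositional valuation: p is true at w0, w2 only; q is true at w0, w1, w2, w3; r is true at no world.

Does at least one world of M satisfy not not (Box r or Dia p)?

Let φ = not not (Box r or Dia p). Evaluate φ at each world:
  w0 (successors {w0}): φ is true.
  w1 (successors ∅): φ is true.
  w2 (successors {w2, w4}): φ is true.
  w3 (successors {w0}): φ is true.
  w4 (successors {w2}): φ is true.
Detail at w0 (witness):
  At w0: not (Box r or Dia p) is false, so not not (Box r or Dia p) is true.
    At w0: Box r or Dia p is true, so not (Box r or Dia p) is false.
      At w0: Box r is false, Dia p is true, so Box r or Dia p is true.

Yes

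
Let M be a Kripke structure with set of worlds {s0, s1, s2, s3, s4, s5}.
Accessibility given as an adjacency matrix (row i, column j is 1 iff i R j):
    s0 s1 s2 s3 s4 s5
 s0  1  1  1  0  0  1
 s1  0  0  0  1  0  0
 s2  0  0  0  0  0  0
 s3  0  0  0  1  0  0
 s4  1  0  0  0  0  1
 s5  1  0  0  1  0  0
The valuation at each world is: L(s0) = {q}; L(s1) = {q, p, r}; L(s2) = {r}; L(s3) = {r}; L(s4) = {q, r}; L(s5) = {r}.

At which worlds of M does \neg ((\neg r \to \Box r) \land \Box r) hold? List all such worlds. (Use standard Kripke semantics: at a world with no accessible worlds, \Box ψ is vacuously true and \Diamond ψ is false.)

s0, s4, s5

Let φ = \neg ((\neg r \to \Box r) \land \Box r). Evaluate φ at each world:
  s0 (successors {s0, s1, s2, s5}): φ is true.
  s1 (successors {s3}): φ is false.
  s2 (successors ∅): φ is false.
  s3 (successors {s3}): φ is false.
  s4 (successors {s0, s5}): φ is true.
  s5 (successors {s0, s3}): φ is true.
For instance, at s0:
  At s0: (\neg r \to \Box r) \land \Box r is false, so \neg ((\neg r \to \Box r) \land \Box r) is true.
    At s0: \neg r \to \Box r is false, \Box r is false, so (\neg r \to \Box r) \land \Box r is false.
      At s0: \neg r is true, \Box r is false, so \neg r \to \Box r is false.
      At s0: \Box r requires r at every successor {s0, s1, s2, s5}.
        r fails at s0, so \Box r is false at s0.
Satisfying worlds: {s0, s4, s5}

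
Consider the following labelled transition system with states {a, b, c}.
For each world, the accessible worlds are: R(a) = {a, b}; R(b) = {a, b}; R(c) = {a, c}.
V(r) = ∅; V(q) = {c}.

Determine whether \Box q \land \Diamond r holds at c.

No

Recall that \Box ψ holds at a world iff ψ holds at every accessible world, and \Diamond ψ holds iff ψ holds at some accessible world.
At c: \Box q is false, \Diamond r is false, so \Box q \land \Diamond r is false.
  At c: \Box q requires q at every successor {a, c}.
    q fails at a, so \Box q is false at c.
  At c: \Diamond r requires r at some successor in {a, c}.
    At a: r is false.
    At c: r is false.
  So \Diamond r is false at c.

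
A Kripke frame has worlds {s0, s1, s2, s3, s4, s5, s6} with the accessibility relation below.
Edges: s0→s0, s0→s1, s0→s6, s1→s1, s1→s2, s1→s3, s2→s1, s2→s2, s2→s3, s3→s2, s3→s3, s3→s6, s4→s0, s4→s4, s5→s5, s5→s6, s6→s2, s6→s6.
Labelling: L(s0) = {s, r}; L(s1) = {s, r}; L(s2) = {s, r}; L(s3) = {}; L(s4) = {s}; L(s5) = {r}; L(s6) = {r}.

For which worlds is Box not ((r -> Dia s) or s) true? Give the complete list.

none

Let φ = Box not ((r -> Dia s) or s). Evaluate φ at each world:
  s0 (successors {s0, s1, s6}): φ is false.
  s1 (successors {s1, s2, s3}): φ is false.
  s2 (successors {s1, s2, s3}): φ is false.
  s3 (successors {s2, s3, s6}): φ is false.
  s4 (successors {s0, s4}): φ is false.
  s5 (successors {s5, s6}): φ is false.
  s6 (successors {s2, s6}): φ is false.
For instance, at s6:
  At s6: Box not ((r -> Dia s) or s) requires not ((r -> Dia s) or s) at every successor {s2, s6}.
    not ((r -> Dia s) or s) fails at s2, so Box not ((r -> Dia s) or s) is false at s6.
      At s2: (r -> Dia s) or s is true, so not ((r -> Dia s) or s) is false.
Satisfying worlds: none.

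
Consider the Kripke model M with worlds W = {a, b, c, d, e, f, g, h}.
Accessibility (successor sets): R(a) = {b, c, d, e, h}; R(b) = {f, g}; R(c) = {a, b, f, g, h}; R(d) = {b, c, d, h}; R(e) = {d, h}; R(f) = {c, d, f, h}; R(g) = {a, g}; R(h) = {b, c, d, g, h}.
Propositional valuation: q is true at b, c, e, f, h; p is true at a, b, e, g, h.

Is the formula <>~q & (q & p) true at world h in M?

Yes

At h: <>~q is true, q & p is true, so <>~q & (q & p) is true.
  At h: <>~q requires ~q at some successor in {b, c, d, g, h}.
    ~q holds at d, so <>~q is true at h.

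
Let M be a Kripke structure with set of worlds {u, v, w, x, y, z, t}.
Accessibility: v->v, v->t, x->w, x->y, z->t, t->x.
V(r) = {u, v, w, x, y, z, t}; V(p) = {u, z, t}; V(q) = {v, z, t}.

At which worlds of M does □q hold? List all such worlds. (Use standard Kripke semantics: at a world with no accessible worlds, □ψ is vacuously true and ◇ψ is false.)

u, v, w, y, z

Recall that □ψ holds at a world iff ψ holds at every accessible world, and ◇ψ holds iff ψ holds at some accessible world.
Let φ = □q. Evaluate φ at each world:
  u (successors ∅): φ is true.
  v (successors {v, t}): φ is true.
  w (successors ∅): φ is true.
  x (successors {w, y}): φ is false.
  y (successors ∅): φ is true.
  z (successors {t}): φ is true.
  t (successors {x}): φ is false.
For instance, at t:
  At t: □q requires q at every successor {x}.
    q fails at x, so □q is false at t.
Satisfying worlds: {u, v, w, y, z}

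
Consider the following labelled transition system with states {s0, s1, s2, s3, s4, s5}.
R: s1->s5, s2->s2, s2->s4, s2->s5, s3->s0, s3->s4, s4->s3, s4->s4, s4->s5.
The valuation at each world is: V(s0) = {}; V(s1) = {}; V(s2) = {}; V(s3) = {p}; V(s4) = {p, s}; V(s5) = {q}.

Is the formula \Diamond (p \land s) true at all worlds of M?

Let φ = \Diamond (p \land s). Evaluate φ at each world:
  s0 (successors ∅): φ is false.
  s1 (successors {s5}): φ is false.
  s2 (successors {s2, s4, s5}): φ is true.
  s3 (successors {s0, s4}): φ is true.
  s4 (successors {s3, s4, s5}): φ is true.
  s5 (successors ∅): φ is false.
Detail at s0 (counterexample):
  At s0: no accessible worlds, so \Diamond (p \land s) is false.

No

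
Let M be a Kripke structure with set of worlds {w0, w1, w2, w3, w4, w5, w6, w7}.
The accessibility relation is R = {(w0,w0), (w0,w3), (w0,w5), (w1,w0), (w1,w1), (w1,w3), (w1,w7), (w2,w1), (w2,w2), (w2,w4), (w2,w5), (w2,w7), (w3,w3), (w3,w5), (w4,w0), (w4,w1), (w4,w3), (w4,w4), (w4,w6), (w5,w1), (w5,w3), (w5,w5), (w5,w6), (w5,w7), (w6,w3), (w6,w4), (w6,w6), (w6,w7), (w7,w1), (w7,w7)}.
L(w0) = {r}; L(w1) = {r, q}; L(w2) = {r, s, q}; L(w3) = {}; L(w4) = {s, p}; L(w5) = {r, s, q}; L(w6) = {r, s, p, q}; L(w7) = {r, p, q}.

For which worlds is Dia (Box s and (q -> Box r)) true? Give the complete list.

none

Let φ = Dia (Box s and (q -> Box r)). Evaluate φ at each world:
  w0 (successors {w0, w3, w5}): φ is false.
  w1 (successors {w0, w1, w3, w7}): φ is false.
  w2 (successors {w1, w2, w4, w5, w7}): φ is false.
  w3 (successors {w3, w5}): φ is false.
  w4 (successors {w0, w1, w3, w4, w6}): φ is false.
  w5 (successors {w1, w3, w5, w6, w7}): φ is false.
  w6 (successors {w3, w4, w6, w7}): φ is false.
  w7 (successors {w1, w7}): φ is false.
For instance, at w0:
  At w0: Dia (Box s and (q -> Box r)) requires Box s and (q -> Box r) at some successor in {w0, w3, w5}.
    At w0: Box s and (q -> Box r) is false.
    At w3: Box s and (q -> Box r) is false.
    At w5: Box s and (q -> Box r) is false.
  So Dia (Box s and (q -> Box r)) is false at w0.
Satisfying worlds: none.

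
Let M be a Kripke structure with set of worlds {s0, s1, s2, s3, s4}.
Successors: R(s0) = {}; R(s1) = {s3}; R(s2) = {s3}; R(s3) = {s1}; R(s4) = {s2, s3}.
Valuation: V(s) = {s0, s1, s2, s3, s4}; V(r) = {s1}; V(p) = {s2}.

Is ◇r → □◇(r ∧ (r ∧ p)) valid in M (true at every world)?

No

Let φ = ◇r → □◇(r ∧ (r ∧ p)). Evaluate φ at each world:
  s0 (successors ∅): φ is true.
  s1 (successors {s3}): φ is true.
  s2 (successors {s3}): φ is true.
  s3 (successors {s1}): φ is false.
  s4 (successors {s2, s3}): φ is true.
Detail at s3 (counterexample):
  At s3: ◇r is true, □◇(r ∧ (r ∧ p)) is false, so ◇r → □◇(r ∧ (r ∧ p)) is false.
    At s3: ◇r requires r at some successor in {s1}.
      r holds at s1, so ◇r is true at s3.
    At s3: □◇(r ∧ (r ∧ p)) requires ◇(r ∧ (r ∧ p)) at every successor {s1}.
      ◇(r ∧ (r ∧ p)) fails at s1, so □◇(r ∧ (r ∧ p)) is false at s3.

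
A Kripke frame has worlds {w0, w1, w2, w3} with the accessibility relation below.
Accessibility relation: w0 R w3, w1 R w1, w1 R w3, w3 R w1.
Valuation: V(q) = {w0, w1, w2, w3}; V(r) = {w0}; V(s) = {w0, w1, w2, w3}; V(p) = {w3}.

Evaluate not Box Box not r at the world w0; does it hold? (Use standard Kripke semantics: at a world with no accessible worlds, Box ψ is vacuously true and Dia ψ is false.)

Recall that Box ψ holds at a world iff ψ holds at every accessible world, and Dia ψ holds iff ψ holds at some accessible world.
At w0: Box Box not r is true, so not Box Box not r is false.
  At w0: Box Box not r requires Box not r at every successor {w3}.
      At w3: Box not r requires not r at every successor {w1}.
        At w1: not r is true.
      So Box not r is true at w3.
  So Box Box not r is true at w0.

No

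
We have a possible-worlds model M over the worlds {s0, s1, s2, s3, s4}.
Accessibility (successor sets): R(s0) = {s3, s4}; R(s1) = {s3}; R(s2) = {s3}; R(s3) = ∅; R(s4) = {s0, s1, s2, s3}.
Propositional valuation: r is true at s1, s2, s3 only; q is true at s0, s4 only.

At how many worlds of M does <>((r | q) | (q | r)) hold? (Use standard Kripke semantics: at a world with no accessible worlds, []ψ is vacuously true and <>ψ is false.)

Recall that <>ψ holds at a world iff ψ holds at some accessible world.
Let φ = <>((r | q) | (q | r)). Evaluate φ at each world:
  s0 (successors {s3, s4}): φ is true.
  s1 (successors {s3}): φ is true.
  s2 (successors {s3}): φ is true.
  s3 (successors ∅): φ is false.
  s4 (successors {s0, s1, s2, s3}): φ is true.
For instance, at s4:
  At s4: <>((r | q) | (q | r)) requires (r | q) | (q | r) at some successor in {s0, s1, s2, s3}.
    (r | q) | (q | r) holds at s0, so <>((r | q) | (q | r)) is true at s4.
Satisfying worlds: {s0, s1, s2, s4}

4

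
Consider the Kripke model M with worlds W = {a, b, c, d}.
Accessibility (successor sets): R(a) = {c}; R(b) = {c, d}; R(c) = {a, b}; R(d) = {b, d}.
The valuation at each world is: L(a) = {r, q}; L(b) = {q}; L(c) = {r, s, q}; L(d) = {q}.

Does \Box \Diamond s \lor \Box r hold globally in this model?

No

Recall that \Box ψ holds at a world iff ψ holds at every accessible world, and \Diamond ψ holds iff ψ holds at some accessible world.
Let φ = \Box \Diamond s \lor \Box r. Evaluate φ at each world:
  a (successors {c}): φ is true.
  b (successors {c, d}): φ is false.
  c (successors {a, b}): φ is true.
  d (successors {b, d}): φ is false.
Detail at b (counterexample):
  At b: \Box \Diamond s is false, \Box r is false, so \Box \Diamond s \lor \Box r is false.
    At b: \Box \Diamond s requires \Diamond s at every successor {c, d}.
      \Diamond s fails at c, so \Box \Diamond s is false at b.
    At b: \Box r requires r at every successor {c, d}.
      r fails at d, so \Box r is false at b.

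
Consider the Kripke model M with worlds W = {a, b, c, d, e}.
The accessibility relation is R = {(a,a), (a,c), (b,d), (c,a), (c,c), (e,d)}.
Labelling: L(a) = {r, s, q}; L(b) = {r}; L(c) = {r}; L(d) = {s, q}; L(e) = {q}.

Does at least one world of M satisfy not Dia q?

Recall that Dia ψ holds at a world iff ψ holds at some accessible world.
Let φ = not Dia q. Evaluate φ at each world:
  a (successors {a, c}): φ is false.
  b (successors {d}): φ is false.
  c (successors {a, c}): φ is false.
  d (successors ∅): φ is true.
  e (successors {d}): φ is false.
Detail at d (witness):
  At d: Dia q is false, so not Dia q is true.
    At d: no accessible worlds, so Dia q is false.

Yes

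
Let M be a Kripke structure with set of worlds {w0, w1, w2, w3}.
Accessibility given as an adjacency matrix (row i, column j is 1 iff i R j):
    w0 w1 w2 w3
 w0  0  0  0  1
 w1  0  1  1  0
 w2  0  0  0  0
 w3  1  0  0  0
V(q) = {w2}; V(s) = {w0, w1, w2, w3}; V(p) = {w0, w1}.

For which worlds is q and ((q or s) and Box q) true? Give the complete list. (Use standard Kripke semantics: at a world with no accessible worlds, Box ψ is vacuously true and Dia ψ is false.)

w2

Let φ = q and ((q or s) and Box q). Evaluate φ at each world:
  w0 (successors {w3}): φ is false.
  w1 (successors {w1, w2}): φ is false.
  w2 (successors ∅): φ is true.
  w3 (successors {w0}): φ is false.
For instance, at w3:
  At w3: q is false, (q or s) and Box q is false, so q and ((q or s) and Box q) is false.
    At w3: q or s is true, Box q is false, so (q or s) and Box q is false.
      At w3: Box q requires q at every successor {w0}.
        q fails at w0, so Box q is false at w3.
Satisfying worlds: {w2}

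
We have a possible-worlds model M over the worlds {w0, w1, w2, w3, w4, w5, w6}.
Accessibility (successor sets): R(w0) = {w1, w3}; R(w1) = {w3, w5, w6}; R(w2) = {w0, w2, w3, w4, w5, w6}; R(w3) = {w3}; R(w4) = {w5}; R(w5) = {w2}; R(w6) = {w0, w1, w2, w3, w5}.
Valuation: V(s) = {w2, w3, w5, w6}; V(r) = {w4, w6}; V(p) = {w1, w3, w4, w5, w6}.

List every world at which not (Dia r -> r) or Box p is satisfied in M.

w0, w1, w2, w3, w4

Let φ = not (Dia r -> r) or Box p. Evaluate φ at each world:
  w0 (successors {w1, w3}): φ is true.
  w1 (successors {w3, w5, w6}): φ is true.
  w2 (successors {w0, w2, w3, w4, w5, w6}): φ is true.
  w3 (successors {w3}): φ is true.
  w4 (successors {w5}): φ is true.
  w5 (successors {w2}): φ is false.
  w6 (successors {w0, w1, w2, w3, w5}): φ is false.
For instance, at w3:
  At w3: not (Dia r -> r) is false, Box p is true, so not (Dia r -> r) or Box p is true.
    At w3: Dia r -> r is true, so not (Dia r -> r) is false.
      At w3: Dia r is false, r is false, so Dia r -> r is true.
    At w3: Box p requires p at every successor {w3}.
      At w3: p is true.
    So Box p is true at w3.
Satisfying worlds: {w0, w1, w2, w3, w4}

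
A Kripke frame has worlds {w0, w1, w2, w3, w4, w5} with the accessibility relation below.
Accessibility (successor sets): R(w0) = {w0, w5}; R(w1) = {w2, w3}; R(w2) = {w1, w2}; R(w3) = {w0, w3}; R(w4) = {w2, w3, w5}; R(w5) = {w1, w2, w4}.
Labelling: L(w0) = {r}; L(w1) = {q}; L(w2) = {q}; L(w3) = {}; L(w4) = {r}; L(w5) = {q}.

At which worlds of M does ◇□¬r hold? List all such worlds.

w1, w2, w4, w5

Let φ = ◇□¬r. Evaluate φ at each world:
  w0 (successors {w0, w5}): φ is false.
  w1 (successors {w2, w3}): φ is true.
  w2 (successors {w1, w2}): φ is true.
  w3 (successors {w0, w3}): φ is false.
  w4 (successors {w2, w3, w5}): φ is true.
  w5 (successors {w1, w2, w4}): φ is true.
For instance, at w4:
  At w4: ◇□¬r requires □¬r at some successor in {w2, w3, w5}.
    □¬r holds at w2, so ◇□¬r is true at w4.
      At w2: □¬r requires ¬r at every successor {w1, w2}.
        At w1: ¬r is true.
        At w2: ¬r is true.
      So □¬r is true at w2.
Satisfying worlds: {w1, w2, w4, w5}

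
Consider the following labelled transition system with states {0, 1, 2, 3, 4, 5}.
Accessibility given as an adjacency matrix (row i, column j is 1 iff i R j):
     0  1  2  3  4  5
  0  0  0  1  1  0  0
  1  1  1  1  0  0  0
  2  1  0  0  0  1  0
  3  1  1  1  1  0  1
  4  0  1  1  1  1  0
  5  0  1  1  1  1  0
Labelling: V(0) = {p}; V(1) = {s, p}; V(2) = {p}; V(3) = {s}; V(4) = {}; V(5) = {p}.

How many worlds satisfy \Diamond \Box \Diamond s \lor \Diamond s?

Let φ = \Diamond \Box \Diamond s \lor \Diamond s. Evaluate φ at each world:
  0 (successors {2, 3}): φ is true.
  1 (successors {0, 1, 2}): φ is true.
  2 (successors {0, 4}): φ is false.
  3 (successors {0, 1, 2, 3, 5}): φ is true.
  4 (successors {1, 2, 3, 4}): φ is true.
  5 (successors {1, 2, 3, 4}): φ is true.
For instance, at 2:
  At 2: \Diamond \Box \Diamond s is false, \Diamond s is false, so \Diamond \Box \Diamond s \lor \Diamond s is false.
    At 2: \Diamond \Box \Diamond s requires \Box \Diamond s at some successor in {0, 4}.
      At 0: \Box \Diamond s is false.
      At 4: \Box \Diamond s is false.
    So \Diamond \Box \Diamond s is false at 2.
    At 2: \Diamond s requires s at some successor in {0, 4}.
      At 0: s is false.
      At 4: s is false.
    So \Diamond s is false at 2.
Satisfying worlds: {0, 1, 3, 4, 5}

5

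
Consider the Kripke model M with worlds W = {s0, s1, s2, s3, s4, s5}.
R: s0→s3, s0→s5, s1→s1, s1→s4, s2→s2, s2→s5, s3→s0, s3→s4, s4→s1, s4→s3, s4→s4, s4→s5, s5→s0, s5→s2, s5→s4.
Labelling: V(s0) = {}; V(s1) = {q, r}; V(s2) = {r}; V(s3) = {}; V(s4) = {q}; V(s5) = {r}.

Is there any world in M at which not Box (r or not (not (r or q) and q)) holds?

No

Recall that Box ψ holds at a world iff ψ holds at every accessible world, and Dia ψ holds iff ψ holds at some accessible world.
Let φ = not Box (r or not (not (r or q) and q)). Evaluate φ at each world:
  s0 (successors {s3, s5}): φ is false.
  s1 (successors {s1, s4}): φ is false.
  s2 (successors {s2, s5}): φ is false.
  s3 (successors {s0, s4}): φ is false.
  s4 (successors {s1, s3, s4, s5}): φ is false.
  s5 (successors {s0, s2, s4}): φ is false.
For instance, at s1:
  At s1: Box (r or not (not (r or q) and q)) is true, so not Box (r or not (not (r or q) and q)) is false.
    At s1: Box (r or not (not (r or q) and q)) requires r or not (not (r or q) and q) at every successor {s1, s4}.
      At s1: r or not (not (r or q) and q) is true.
      At s4: r or not (not (r or q) and q) is true.
    So Box (r or not (not (r or q) and q)) is true at s1.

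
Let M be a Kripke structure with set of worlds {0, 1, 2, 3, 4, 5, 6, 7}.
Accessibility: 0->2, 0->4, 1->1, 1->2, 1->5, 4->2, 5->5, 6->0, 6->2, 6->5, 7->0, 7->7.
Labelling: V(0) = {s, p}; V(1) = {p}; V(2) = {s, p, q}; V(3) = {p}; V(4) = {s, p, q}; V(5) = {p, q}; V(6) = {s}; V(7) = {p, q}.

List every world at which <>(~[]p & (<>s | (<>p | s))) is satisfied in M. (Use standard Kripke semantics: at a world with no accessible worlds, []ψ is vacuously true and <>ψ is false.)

Recall that []ψ holds at a world iff ψ holds at every accessible world, and <>ψ holds iff ψ holds at some accessible world.
Let φ = <>(~[]p & (<>s | (<>p | s))). Evaluate φ at each world:
  0 (successors {2, 4}): φ is false.
  1 (successors {1, 2, 5}): φ is false.
  2 (successors ∅): φ is false.
  3 (successors ∅): φ is false.
  4 (successors {2}): φ is false.
  5 (successors {5}): φ is false.
  6 (successors {0, 2, 5}): φ is false.
  7 (successors {0, 7}): φ is false.
For instance, at 7:
  At 7: <>(~[]p & (<>s | (<>p | s))) requires ~[]p & (<>s | (<>p | s)) at some successor in {0, 7}.
    At 0: ~[]p & (<>s | (<>p | s)) is false.
    At 7: ~[]p & (<>s | (<>p | s)) is false.
  So <>(~[]p & (<>s | (<>p | s))) is false at 7.
Satisfying worlds: none.

none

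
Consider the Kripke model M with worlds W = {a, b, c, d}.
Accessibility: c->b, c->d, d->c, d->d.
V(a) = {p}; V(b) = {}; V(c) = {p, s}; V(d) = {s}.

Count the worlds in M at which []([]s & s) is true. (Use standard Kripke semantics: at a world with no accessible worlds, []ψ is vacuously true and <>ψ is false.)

Recall that []ψ holds at a world iff ψ holds at every accessible world, and <>ψ holds iff ψ holds at some accessible world.
Let φ = []([]s & s). Evaluate φ at each world:
  a (successors ∅): φ is true.
  b (successors ∅): φ is true.
  c (successors {b, d}): φ is false.
  d (successors {c, d}): φ is false.
For instance, at d:
  At d: []([]s & s) requires []s & s at every successor {c, d}.
    []s & s fails at c, so []([]s & s) is false at d.
      At c: []s is false, s is true, so []s & s is false.
Satisfying worlds: {a, b}

2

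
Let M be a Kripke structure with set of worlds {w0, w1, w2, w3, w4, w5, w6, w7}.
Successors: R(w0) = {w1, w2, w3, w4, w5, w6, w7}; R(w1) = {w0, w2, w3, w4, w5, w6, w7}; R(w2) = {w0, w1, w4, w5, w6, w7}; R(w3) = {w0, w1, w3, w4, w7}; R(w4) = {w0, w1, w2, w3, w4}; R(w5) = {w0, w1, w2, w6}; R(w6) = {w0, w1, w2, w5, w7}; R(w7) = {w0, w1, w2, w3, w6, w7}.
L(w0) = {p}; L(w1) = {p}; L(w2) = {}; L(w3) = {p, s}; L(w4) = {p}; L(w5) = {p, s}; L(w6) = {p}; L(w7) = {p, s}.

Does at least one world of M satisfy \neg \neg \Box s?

No

Let φ = \neg \neg \Box s. Evaluate φ at each world:
  w0 (successors {w1, w2, w3, w4, w5, w6, w7}): φ is false.
  w1 (successors {w0, w2, w3, w4, w5, w6, w7}): φ is false.
  w2 (successors {w0, w1, w4, w5, w6, w7}): φ is false.
  w3 (successors {w0, w1, w3, w4, w7}): φ is false.
  w4 (successors {w0, w1, w2, w3, w4}): φ is false.
  w5 (successors {w0, w1, w2, w6}): φ is false.
  w6 (successors {w0, w1, w2, w5, w7}): φ is false.
  w7 (successors {w0, w1, w2, w3, w6, w7}): φ is false.
For instance, at w6:
  At w6: \neg \Box s is true, so \neg \neg \Box s is false.
    At w6: \Box s is false, so \neg \Box s is true.
      At w6: \Box s requires s at every successor {w0, w1, w2, w5, w7}.
        s fails at w0, so \Box s is false at w6.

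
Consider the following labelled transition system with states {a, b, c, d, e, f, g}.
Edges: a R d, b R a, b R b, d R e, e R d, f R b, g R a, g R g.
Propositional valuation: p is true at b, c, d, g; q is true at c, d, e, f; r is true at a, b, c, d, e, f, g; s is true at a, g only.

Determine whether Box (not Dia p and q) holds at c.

At c: no accessible worlds, so Box (not Dia p and q) holds vacuously.

Yes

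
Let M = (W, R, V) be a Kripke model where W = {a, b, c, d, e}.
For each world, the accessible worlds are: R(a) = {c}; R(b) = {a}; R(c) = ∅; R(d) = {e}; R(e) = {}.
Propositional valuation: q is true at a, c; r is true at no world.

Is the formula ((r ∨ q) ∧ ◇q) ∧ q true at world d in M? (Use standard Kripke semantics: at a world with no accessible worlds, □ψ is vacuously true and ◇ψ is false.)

No

At d: (r ∨ q) ∧ ◇q is false, q is false, so ((r ∨ q) ∧ ◇q) ∧ q is false.
  At d: r ∨ q is false, ◇q is false, so (r ∨ q) ∧ ◇q is false.
    At d: ◇q requires q at some successor in {e}.
      At e: q is false.
    So ◇q is false at d.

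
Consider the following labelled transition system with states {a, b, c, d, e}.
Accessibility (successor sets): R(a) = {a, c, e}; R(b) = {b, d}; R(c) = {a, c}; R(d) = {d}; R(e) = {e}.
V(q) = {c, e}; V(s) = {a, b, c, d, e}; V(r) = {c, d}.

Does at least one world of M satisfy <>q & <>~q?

Let φ = <>q & <>~q. Evaluate φ at each world:
  a (successors {a, c, e}): φ is true.
  b (successors {b, d}): φ is false.
  c (successors {a, c}): φ is true.
  d (successors {d}): φ is false.
  e (successors {e}): φ is false.
Detail at a (witness):
  At a: <>q is true, <>~q is true, so <>q & <>~q is true.
    At a: <>q requires q at some successor in {a, c, e}.
      q holds at c, so <>q is true at a.
    At a: <>~q requires ~q at some successor in {a, c, e}.
      ~q holds at a, so <>~q is true at a.

Yes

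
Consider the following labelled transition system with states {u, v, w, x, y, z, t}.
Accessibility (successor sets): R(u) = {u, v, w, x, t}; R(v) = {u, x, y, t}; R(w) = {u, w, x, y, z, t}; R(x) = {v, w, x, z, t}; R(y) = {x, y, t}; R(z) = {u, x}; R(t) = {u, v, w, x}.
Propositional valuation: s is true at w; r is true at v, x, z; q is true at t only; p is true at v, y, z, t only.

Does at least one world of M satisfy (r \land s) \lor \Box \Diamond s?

Let φ = (r \land s) \lor \Box \Diamond s. Evaluate φ at each world:
  u (successors {u, v, w, x, t}): φ is false.
  v (successors {u, x, y, t}): φ is false.
  w (successors {u, w, x, y, z, t}): φ is false.
  x (successors {v, w, x, z, t}): φ is false.
  y (successors {x, y, t}): φ is false.
  z (successors {u, x}): φ is true.
  t (successors {u, v, w, x}): φ is false.
Detail at z (witness):
  At z: r \land s is false, \Box \Diamond s is true, so (r \land s) \lor \Box \Diamond s is true.
    At z: \Box \Diamond s requires \Diamond s at every successor {u, x}.
      At u: \Diamond s is true.
      At x: \Diamond s is true.
    So \Box \Diamond s is true at z.

Yes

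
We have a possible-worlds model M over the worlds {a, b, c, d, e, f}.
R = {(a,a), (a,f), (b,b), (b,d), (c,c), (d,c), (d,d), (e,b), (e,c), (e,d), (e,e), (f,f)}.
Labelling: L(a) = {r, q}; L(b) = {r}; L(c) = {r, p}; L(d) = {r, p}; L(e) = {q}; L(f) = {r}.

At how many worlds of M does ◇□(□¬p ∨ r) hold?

6

Let φ = ◇□(□¬p ∨ r). Evaluate φ at each world:
  a (successors {a, f}): φ is true.
  b (successors {b, d}): φ is true.
  c (successors {c}): φ is true.
  d (successors {c, d}): φ is true.
  e (successors {b, c, d, e}): φ is true.
  f (successors {f}): φ is true.
For instance, at d:
  At d: ◇□(□¬p ∨ r) requires □(□¬p ∨ r) at some successor in {c, d}.
    □(□¬p ∨ r) holds at c, so ◇□(□¬p ∨ r) is true at d.
      At c: □(□¬p ∨ r) requires □¬p ∨ r at every successor {c}.
        At c: □¬p ∨ r is true.
      So □(□¬p ∨ r) is true at c.
Satisfying worlds: {a, b, c, d, e, f}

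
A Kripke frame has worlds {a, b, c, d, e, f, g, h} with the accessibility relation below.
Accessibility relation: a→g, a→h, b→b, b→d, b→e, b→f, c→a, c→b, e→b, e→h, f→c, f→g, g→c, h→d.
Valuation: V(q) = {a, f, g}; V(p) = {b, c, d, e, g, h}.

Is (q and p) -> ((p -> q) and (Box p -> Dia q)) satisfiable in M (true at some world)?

Yes

Let φ = (q and p) -> ((p -> q) and (Box p -> Dia q)). Evaluate φ at each world:
  a (successors {g, h}): φ is true.
  b (successors {b, d, e, f}): φ is true.
  c (successors {a, b}): φ is true.
  d (successors ∅): φ is true.
  e (successors {b, h}): φ is true.
  f (successors {c, g}): φ is true.
  g (successors {c}): φ is false.
  h (successors {d}): φ is true.
Detail at a (witness):
  At a: q and p is false, (p -> q) and (Box p -> Dia q) is true, so (q and p) -> ((p -> q) and (Box p -> Dia q)) is true.
    At a: p -> q is true, Box p -> Dia q is true, so (p -> q) and (Box p -> Dia q) is true.
      At a: Box p is true, Dia q is true, so Box p -> Dia q is true.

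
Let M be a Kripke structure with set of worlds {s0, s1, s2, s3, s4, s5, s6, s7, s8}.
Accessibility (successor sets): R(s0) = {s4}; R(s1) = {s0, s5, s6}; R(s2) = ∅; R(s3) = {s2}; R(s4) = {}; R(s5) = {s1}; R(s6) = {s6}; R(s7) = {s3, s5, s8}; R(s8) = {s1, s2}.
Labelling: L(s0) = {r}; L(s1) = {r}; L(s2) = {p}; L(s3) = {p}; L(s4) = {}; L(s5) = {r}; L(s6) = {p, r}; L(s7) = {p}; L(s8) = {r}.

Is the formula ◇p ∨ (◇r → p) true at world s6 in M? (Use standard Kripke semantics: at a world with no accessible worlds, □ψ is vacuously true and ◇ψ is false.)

Yes

At s6: ◇p is true, ◇r → p is true, so ◇p ∨ (◇r → p) is true.
  At s6: ◇p requires p at some successor in {s6}.
    p holds at s6, so ◇p is true at s6.
  At s6: ◇r is true, p is true, so ◇r → p is true.
    At s6: ◇r requires r at some successor in {s6}.
      r holds at s6, so ◇r is true at s6.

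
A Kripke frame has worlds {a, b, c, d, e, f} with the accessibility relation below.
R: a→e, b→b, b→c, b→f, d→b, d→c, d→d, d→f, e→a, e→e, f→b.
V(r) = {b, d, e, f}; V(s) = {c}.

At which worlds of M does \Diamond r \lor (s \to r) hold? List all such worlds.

Let φ = \Diamond r \lor (s \to r). Evaluate φ at each world:
  a (successors {e}): φ is true.
  b (successors {b, c, f}): φ is true.
  c (successors ∅): φ is false.
  d (successors {b, c, d, f}): φ is true.
  e (successors {a, e}): φ is true.
  f (successors {b}): φ is true.
For instance, at a:
  At a: \Diamond r is true, s \to r is true, so \Diamond r \lor (s \to r) is true.
    At a: \Diamond r requires r at some successor in {e}.
      r holds at e, so \Diamond r is true at a.
Satisfying worlds: {a, b, d, e, f}

a, b, d, e, f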